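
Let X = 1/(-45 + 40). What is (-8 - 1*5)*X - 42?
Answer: -197/5 ≈ -39.400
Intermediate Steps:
X = -⅕ (X = 1/(-5) = -⅕ ≈ -0.20000)
(-8 - 1*5)*X - 42 = (-8 - 1*5)*(-⅕) - 42 = (-8 - 5)*(-⅕) - 42 = -13*(-⅕) - 42 = 13/5 - 42 = -197/5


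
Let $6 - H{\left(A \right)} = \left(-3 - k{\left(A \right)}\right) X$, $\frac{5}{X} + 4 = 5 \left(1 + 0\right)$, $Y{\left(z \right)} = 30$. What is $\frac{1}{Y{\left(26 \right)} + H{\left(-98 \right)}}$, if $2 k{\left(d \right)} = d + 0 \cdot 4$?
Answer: $- \frac{1}{194} \approx -0.0051546$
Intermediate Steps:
$k{\left(d \right)} = \frac{d}{2}$ ($k{\left(d \right)} = \frac{d + 0 \cdot 4}{2} = \frac{d + 0}{2} = \frac{d}{2}$)
$X = 5$ ($X = \frac{5}{-4 + 5 \left(1 + 0\right)} = \frac{5}{-4 + 5 \cdot 1} = \frac{5}{-4 + 5} = \frac{5}{1} = 5 \cdot 1 = 5$)
$H{\left(A \right)} = 21 + \frac{5 A}{2}$ ($H{\left(A \right)} = 6 - \left(-3 - \frac{A}{2}\right) 5 = 6 - \left(-15 - \frac{5 A}{2}\right) = 6 + \left(15 + \frac{5 A}{2}\right) = 21 + \frac{5 A}{2}$)
$\frac{1}{Y{\left(26 \right)} + H{\left(-98 \right)}} = \frac{1}{30 + \left(21 + \frac{5}{2} \left(-98\right)\right)} = \frac{1}{30 + \left(21 - 245\right)} = \frac{1}{30 - 224} = \frac{1}{-194} = - \frac{1}{194}$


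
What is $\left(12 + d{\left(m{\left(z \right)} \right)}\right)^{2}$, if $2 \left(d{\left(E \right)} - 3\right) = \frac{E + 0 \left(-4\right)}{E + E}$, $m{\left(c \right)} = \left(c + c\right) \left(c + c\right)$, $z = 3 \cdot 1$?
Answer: $\frac{3721}{16} \approx 232.56$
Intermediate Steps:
$z = 3$
$m{\left(c \right)} = 4 c^{2}$ ($m{\left(c \right)} = 2 c 2 c = 4 c^{2}$)
$d{\left(E \right)} = \frac{13}{4}$ ($d{\left(E \right)} = 3 + \frac{\left(E + 0 \left(-4\right)\right) \frac{1}{E + E}}{2} = 3 + \frac{\left(E + 0\right) \frac{1}{2 E}}{2} = 3 + \frac{E \frac{1}{2 E}}{2} = 3 + \frac{1}{2} \cdot \frac{1}{2} = 3 + \frac{1}{4} = \frac{13}{4}$)
$\left(12 + d{\left(m{\left(z \right)} \right)}\right)^{2} = \left(12 + \frac{13}{4}\right)^{2} = \left(\frac{61}{4}\right)^{2} = \frac{3721}{16}$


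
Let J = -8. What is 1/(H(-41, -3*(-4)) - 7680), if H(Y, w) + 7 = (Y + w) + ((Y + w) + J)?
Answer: -1/7753 ≈ -0.00012898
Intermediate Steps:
H(Y, w) = -15 + 2*Y + 2*w (H(Y, w) = -7 + ((Y + w) + ((Y + w) - 8)) = -7 + ((Y + w) + (-8 + Y + w)) = -7 + (-8 + 2*Y + 2*w) = -15 + 2*Y + 2*w)
1/(H(-41, -3*(-4)) - 7680) = 1/((-15 + 2*(-41) + 2*(-3*(-4))) - 7680) = 1/((-15 - 82 + 2*12) - 7680) = 1/((-15 - 82 + 24) - 7680) = 1/(-73 - 7680) = 1/(-7753) = -1/7753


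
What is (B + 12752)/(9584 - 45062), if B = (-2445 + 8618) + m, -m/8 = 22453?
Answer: 160699/35478 ≈ 4.5295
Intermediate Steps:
m = -179624 (m = -8*22453 = -179624)
B = -173451 (B = (-2445 + 8618) - 179624 = 6173 - 179624 = -173451)
(B + 12752)/(9584 - 45062) = (-173451 + 12752)/(9584 - 45062) = -160699/(-35478) = -160699*(-1/35478) = 160699/35478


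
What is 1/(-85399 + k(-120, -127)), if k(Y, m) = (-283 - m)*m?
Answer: -1/65587 ≈ -1.5247e-5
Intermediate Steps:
k(Y, m) = m*(-283 - m)
1/(-85399 + k(-120, -127)) = 1/(-85399 - 1*(-127)*(283 - 127)) = 1/(-85399 - 1*(-127)*156) = 1/(-85399 + 19812) = 1/(-65587) = -1/65587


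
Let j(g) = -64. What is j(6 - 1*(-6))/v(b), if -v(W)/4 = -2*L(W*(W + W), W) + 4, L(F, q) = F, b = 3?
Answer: -1/2 ≈ -0.50000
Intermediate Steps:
v(W) = -16 + 16*W**2 (v(W) = -4*(-2*W*(W + W) + 4) = -4*(-2*W*2*W + 4) = -4*(-4*W**2 + 4) = -4*(4 - 4*W**2) = -16 + 16*W**2)
j(6 - 1*(-6))/v(b) = -64/(-16 + 16*3**2) = -64/(-16 + 16*9) = -64/(-16 + 144) = -64/128 = -64*1/128 = -1/2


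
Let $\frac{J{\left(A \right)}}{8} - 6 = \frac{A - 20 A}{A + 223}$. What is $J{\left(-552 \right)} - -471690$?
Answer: $\frac{155117898}{329} \approx 4.7148 \cdot 10^{5}$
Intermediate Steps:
$J{\left(A \right)} = 48 - \frac{152 A}{223 + A}$ ($J{\left(A \right)} = 48 + 8 \frac{A - 20 A}{A + 223} = 48 + 8 \frac{\left(-19\right) A}{223 + A} = 48 + 8 \left(- \frac{19 A}{223 + A}\right) = 48 - \frac{152 A}{223 + A}$)
$J{\left(-552 \right)} - -471690 = \frac{8 \left(1338 - -7176\right)}{223 - 552} - -471690 = \frac{8 \left(1338 + 7176\right)}{-329} + 471690 = 8 \left(- \frac{1}{329}\right) 8514 + 471690 = - \frac{68112}{329} + 471690 = \frac{155117898}{329}$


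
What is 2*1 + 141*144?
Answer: 20306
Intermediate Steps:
2*1 + 141*144 = 2 + 20304 = 20306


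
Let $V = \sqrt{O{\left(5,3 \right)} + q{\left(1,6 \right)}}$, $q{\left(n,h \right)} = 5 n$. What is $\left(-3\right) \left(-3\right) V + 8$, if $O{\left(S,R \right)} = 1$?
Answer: $8 + 9 \sqrt{6} \approx 30.045$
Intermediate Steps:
$V = \sqrt{6}$ ($V = \sqrt{1 + 5 \cdot 1} = \sqrt{1 + 5} = \sqrt{6} \approx 2.4495$)
$\left(-3\right) \left(-3\right) V + 8 = \left(-3\right) \left(-3\right) \sqrt{6} + 8 = 9 \sqrt{6} + 8 = 8 + 9 \sqrt{6}$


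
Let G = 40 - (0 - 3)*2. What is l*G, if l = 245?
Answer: 11270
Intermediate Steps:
G = 46 (G = 40 - (-3)*2 = 40 - 1*(-6) = 40 + 6 = 46)
l*G = 245*46 = 11270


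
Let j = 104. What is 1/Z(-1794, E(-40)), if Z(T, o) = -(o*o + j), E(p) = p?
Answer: -1/1704 ≈ -0.00058685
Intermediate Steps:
Z(T, o) = -104 - o² (Z(T, o) = -(o*o + 104) = -(o² + 104) = -(104 + o²) = -104 - o²)
1/Z(-1794, E(-40)) = 1/(-104 - 1*(-40)²) = 1/(-104 - 1*1600) = 1/(-104 - 1600) = 1/(-1704) = -1/1704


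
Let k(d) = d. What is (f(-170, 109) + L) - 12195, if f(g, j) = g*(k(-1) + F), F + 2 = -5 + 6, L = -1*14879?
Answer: -26734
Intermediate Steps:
L = -14879
F = -1 (F = -2 + (-5 + 6) = -2 + 1 = -1)
f(g, j) = -2*g (f(g, j) = g*(-1 - 1) = g*(-2) = -2*g)
(f(-170, 109) + L) - 12195 = (-2*(-170) - 14879) - 12195 = (340 - 14879) - 12195 = -14539 - 12195 = -26734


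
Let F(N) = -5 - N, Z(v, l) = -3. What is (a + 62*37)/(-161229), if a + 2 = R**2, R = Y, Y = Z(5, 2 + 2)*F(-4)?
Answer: -767/53743 ≈ -0.014272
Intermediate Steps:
Y = 3 (Y = -3*(-5 - 1*(-4)) = -3*(-5 + 4) = -3*(-1) = 3)
R = 3
a = 7 (a = -2 + 3**2 = -2 + 9 = 7)
(a + 62*37)/(-161229) = (7 + 62*37)/(-161229) = (7 + 2294)*(-1/161229) = 2301*(-1/161229) = -767/53743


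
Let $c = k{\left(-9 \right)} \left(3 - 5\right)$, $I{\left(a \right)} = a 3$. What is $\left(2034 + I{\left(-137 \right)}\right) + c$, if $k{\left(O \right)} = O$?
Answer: $1641$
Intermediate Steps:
$I{\left(a \right)} = 3 a$
$c = 18$ ($c = - 9 \left(3 - 5\right) = \left(-9\right) \left(-2\right) = 18$)
$\left(2034 + I{\left(-137 \right)}\right) + c = \left(2034 + 3 \left(-137\right)\right) + 18 = \left(2034 - 411\right) + 18 = 1623 + 18 = 1641$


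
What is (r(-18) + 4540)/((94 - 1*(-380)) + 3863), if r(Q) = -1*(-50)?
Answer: 4590/4337 ≈ 1.0583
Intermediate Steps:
r(Q) = 50
(r(-18) + 4540)/((94 - 1*(-380)) + 3863) = (50 + 4540)/((94 - 1*(-380)) + 3863) = 4590/((94 + 380) + 3863) = 4590/(474 + 3863) = 4590/4337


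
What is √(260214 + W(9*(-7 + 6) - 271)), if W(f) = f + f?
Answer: √259654 ≈ 509.56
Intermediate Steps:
W(f) = 2*f
√(260214 + W(9*(-7 + 6) - 271)) = √(260214 + 2*(9*(-7 + 6) - 271)) = √(260214 + 2*(9*(-1) - 271)) = √(260214 + 2*(-9 - 271)) = √(260214 + 2*(-280)) = √(260214 - 560) = √259654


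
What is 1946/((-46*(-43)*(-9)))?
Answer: -973/8901 ≈ -0.10931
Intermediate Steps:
1946/((-46*(-43)*(-9))) = 1946/((1978*(-9))) = 1946/(-17802) = 1946*(-1/17802) = -973/8901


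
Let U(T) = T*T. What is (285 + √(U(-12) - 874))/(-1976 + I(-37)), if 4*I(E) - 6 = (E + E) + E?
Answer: -1140/8009 - 4*I*√730/8009 ≈ -0.14234 - 0.013494*I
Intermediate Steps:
I(E) = 3/2 + 3*E/4 (I(E) = 3/2 + ((E + E) + E)/4 = 3/2 + (2*E + E)/4 = 3/2 + (3*E)/4 = 3/2 + 3*E/4)
U(T) = T²
(285 + √(U(-12) - 874))/(-1976 + I(-37)) = (285 + √((-12)² - 874))/(-1976 + (3/2 + (¾)*(-37))) = (285 + √(144 - 874))/(-1976 + (3/2 - 111/4)) = (285 + √(-730))/(-1976 - 105/4) = (285 + I*√730)/(-8009/4) = (285 + I*√730)*(-4/8009) = -1140/8009 - 4*I*√730/8009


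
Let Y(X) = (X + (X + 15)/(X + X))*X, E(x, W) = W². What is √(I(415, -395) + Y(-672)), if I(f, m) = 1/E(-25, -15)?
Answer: √406129954/30 ≈ 671.76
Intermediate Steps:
I(f, m) = 1/225 (I(f, m) = 1/((-15)²) = 1/225)
Y(X) = X*(X + (15 + X)/(2*X)) (Y(X) = (X + (15 + X)/((2*X)))*X = (X + (15 + X)*(1/(2*X)))*X = (X + (15 + X)/(2*X))*X = X*(X + (15 + X)/(2*X)))
√(I(415, -395) + Y(-672)) = √(1/225 + (15/2 + (-672)² + (½)*(-672))) = √(1/225 + (15/2 + 451584 - 336)) = √(1/225 + 902511/2) = √(203064977/450) = √406129954/30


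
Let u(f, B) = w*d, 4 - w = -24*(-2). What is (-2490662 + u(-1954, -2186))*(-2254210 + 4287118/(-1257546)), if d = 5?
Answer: 1176849190375069366/209591 ≈ 5.6150e+12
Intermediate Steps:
w = -44 (w = 4 - (-24)*(-2) = 4 - 1*48 = 4 - 48 = -44)
u(f, B) = -220 (u(f, B) = -44*5 = -220)
(-2490662 + u(-1954, -2186))*(-2254210 + 4287118/(-1257546)) = (-2490662 - 220)*(-2254210 + 4287118/(-1257546)) = -2490882*(-2254210 + 4287118*(-1/1257546)) = -2490882*(-2254210 - 2143559/628773) = -2490882*(-1417388527889/628773) = 1176849190375069366/209591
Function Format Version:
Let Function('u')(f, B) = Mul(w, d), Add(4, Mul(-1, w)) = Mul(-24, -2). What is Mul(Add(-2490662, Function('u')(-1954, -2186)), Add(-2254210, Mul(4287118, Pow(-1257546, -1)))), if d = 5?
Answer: Rational(1176849190375069366, 209591) ≈ 5.6150e+12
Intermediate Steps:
w = -44 (w = Add(4, Mul(-1, Mul(-24, -2))) = Add(4, Mul(-1, 48)) = Add(4, -48) = -44)
Function('u')(f, B) = -220 (Function('u')(f, B) = Mul(-44, 5) = -220)
Mul(Add(-2490662, Function('u')(-1954, -2186)), Add(-2254210, Mul(4287118, Pow(-1257546, -1)))) = Mul(Add(-2490662, -220), Add(-2254210, Mul(4287118, Pow(-1257546, -1)))) = Mul(-2490882, Add(-2254210, Mul(4287118, Rational(-1, 1257546)))) = Mul(-2490882, Add(-2254210, Rational(-2143559, 628773))) = Mul(-2490882, Rational(-1417388527889, 628773)) = Rational(1176849190375069366, 209591)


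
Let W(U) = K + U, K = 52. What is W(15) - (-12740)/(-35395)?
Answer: 471745/7079 ≈ 66.640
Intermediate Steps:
W(U) = 52 + U
W(15) - (-12740)/(-35395) = (52 + 15) - (-12740)/(-35395) = 67 - (-12740)*(-1)/35395 = 67 - 1*2548/7079 = 67 - 2548/7079 = 471745/7079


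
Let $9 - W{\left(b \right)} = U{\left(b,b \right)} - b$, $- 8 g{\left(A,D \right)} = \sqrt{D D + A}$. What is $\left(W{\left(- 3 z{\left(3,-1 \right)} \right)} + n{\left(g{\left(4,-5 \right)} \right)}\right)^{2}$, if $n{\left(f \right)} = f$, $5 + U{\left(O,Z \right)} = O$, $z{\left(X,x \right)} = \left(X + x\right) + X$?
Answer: $\frac{\left(112 - \sqrt{29}\right)^{2}}{64} \approx 177.6$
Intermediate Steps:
$z{\left(X,x \right)} = x + 2 X$
$U{\left(O,Z \right)} = -5 + O$
$g{\left(A,D \right)} = - \frac{\sqrt{A + D^{2}}}{8}$ ($g{\left(A,D \right)} = - \frac{\sqrt{D D + A}}{8} = - \frac{\sqrt{D^{2} + A}}{8} = - \frac{\sqrt{A + D^{2}}}{8}$)
$W{\left(b \right)} = 14$ ($W{\left(b \right)} = 9 - \left(\left(-5 + b\right) - b\right) = 9 - -5 = 9 + 5 = 14$)
$\left(W{\left(- 3 z{\left(3,-1 \right)} \right)} + n{\left(g{\left(4,-5 \right)} \right)}\right)^{2} = \left(14 - \frac{\sqrt{4 + \left(-5\right)^{2}}}{8}\right)^{2} = \left(14 - \frac{\sqrt{4 + 25}}{8}\right)^{2} = \left(14 - \frac{\sqrt{29}}{8}\right)^{2}$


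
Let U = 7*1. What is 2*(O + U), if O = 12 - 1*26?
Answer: -14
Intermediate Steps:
U = 7
O = -14 (O = 12 - 26 = -14)
2*(O + U) = 2*(-14 + 7) = 2*(-7) = -14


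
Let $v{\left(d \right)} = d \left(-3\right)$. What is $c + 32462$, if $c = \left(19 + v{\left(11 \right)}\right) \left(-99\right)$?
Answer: $33848$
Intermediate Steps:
$v{\left(d \right)} = - 3 d$
$c = 1386$ ($c = \left(19 - 33\right) \left(-99\right) = \left(-14\right) \left(-99\right) = 1386$)
$c + 32462 = 1386 + 32462 = 33848$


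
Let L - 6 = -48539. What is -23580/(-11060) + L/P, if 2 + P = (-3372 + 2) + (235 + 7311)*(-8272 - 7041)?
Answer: 136266502079/63902064310 ≈ 2.1324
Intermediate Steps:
L = -48533 (L = 6 - 48539 = -48533)
P = -115555270 (P = -2 + ((-3372 + 2) + (235 + 7311)*(-8272 - 7041)) = -2 + (-3370 + 7546*(-15313)) = -2 + (-3370 - 115551898) = -2 - 115555268 = -115555270)
-23580/(-11060) + L/P = -23580/(-11060) - 48533/(-115555270) = -23580*(-1/11060) - 48533*(-1/115555270) = 1179/553 + 48533/115555270 = 136266502079/63902064310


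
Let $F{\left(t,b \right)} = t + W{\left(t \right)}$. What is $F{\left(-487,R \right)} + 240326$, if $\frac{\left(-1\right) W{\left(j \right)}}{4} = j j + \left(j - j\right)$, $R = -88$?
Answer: $-708837$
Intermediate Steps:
$W{\left(j \right)} = - 4 j^{2}$ ($W{\left(j \right)} = - 4 \left(j j + \left(j - j\right)\right) = - 4 \left(j^{2} + 0\right) = - 4 j^{2}$)
$F{\left(t,b \right)} = t - 4 t^{2}$
$F{\left(-487,R \right)} + 240326 = - 487 \left(1 - -1948\right) + 240326 = - 487 \left(1 + 1948\right) + 240326 = \left(-487\right) 1949 + 240326 = -949163 + 240326 = -708837$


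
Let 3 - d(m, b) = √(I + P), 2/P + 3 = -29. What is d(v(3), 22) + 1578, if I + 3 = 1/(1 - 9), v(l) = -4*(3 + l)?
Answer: 1581 - I*√51/4 ≈ 1581.0 - 1.7854*I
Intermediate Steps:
P = -1/16 (P = 2/(-3 - 29) = 2/(-32) = 2*(-1/32) = -1/16 ≈ -0.062500)
v(l) = -12 - 4*l
I = -25/8 (I = -3 + 1/(1 - 9) = -3 + 1/(-8) = -3 - ⅛ = -25/8 ≈ -3.1250)
d(m, b) = 3 - I*√51/4 (d(m, b) = 3 - √(-25/8 - 1/16) = 3 - √(-51/16) = 3 - I*√51/4)
d(v(3), 22) + 1578 = (3 - I*√51/4) + 1578 = 1581 - I*√51/4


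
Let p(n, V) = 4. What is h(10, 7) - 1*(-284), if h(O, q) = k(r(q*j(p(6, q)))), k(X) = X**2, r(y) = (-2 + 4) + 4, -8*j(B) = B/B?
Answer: 320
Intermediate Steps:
j(B) = -1/8 (j(B) = -B/(8*B) = -1/8*1 = -1/8)
r(y) = 6 (r(y) = 2 + 4 = 6)
h(O, q) = 36 (h(O, q) = 6**2 = 36)
h(10, 7) - 1*(-284) = 36 - 1*(-284) = 36 + 284 = 320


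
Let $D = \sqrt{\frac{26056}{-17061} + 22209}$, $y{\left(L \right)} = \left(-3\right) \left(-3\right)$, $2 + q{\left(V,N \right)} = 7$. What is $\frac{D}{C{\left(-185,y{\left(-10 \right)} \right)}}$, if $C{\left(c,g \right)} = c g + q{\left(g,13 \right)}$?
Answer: $- \frac{\sqrt{53422318713}}{2574660} \approx -0.089772$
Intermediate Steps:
$q{\left(V,N \right)} = 5$ ($q{\left(V,N \right)} = -2 + 7 = 5$)
$y{\left(L \right)} = 9$
$C{\left(c,g \right)} = 5 + c g$ ($C{\left(c,g \right)} = c g + 5 = 5 + c g$)
$D = \frac{\sqrt{53422318713}}{1551}$ ($D = \sqrt{26056 \left(- \frac{1}{17061}\right) + 22209} = \sqrt{- \frac{26056}{17061} + 22209} = \sqrt{\frac{378881693}{17061}} = \frac{\sqrt{53422318713}}{1551} \approx 149.02$)
$\frac{D}{C{\left(-185,y{\left(-10 \right)} \right)}} = \frac{\frac{1}{1551} \sqrt{53422318713}}{5 - 1665} = \frac{\frac{1}{1551} \sqrt{53422318713}}{-1660} = \frac{\sqrt{53422318713}}{1551} \left(- \frac{1}{1660}\right) = - \frac{\sqrt{53422318713}}{2574660}$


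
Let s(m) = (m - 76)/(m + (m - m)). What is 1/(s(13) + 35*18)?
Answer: 13/8127 ≈ 0.0015996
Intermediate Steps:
s(m) = (-76 + m)/m (s(m) = (-76 + m)/(m + 0) = (-76 + m)/m)
1/(s(13) + 35*18) = 1/((-76 + 13)/13 + 35*18) = 1/((1/13)*(-63) + 630) = 1/(-63/13 + 630) = 1/(8127/13) = 13/8127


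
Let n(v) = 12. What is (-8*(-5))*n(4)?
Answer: 480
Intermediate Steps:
(-8*(-5))*n(4) = -8*(-5)*12 = 40*12 = 480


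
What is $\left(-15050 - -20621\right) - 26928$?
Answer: $-21357$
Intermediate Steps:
$\left(-15050 - -20621\right) - 26928 = \left(-15050 + 20621\right) - 26928 = 5571 - 26928 = -21357$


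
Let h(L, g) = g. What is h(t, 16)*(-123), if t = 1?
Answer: -1968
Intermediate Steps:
h(t, 16)*(-123) = 16*(-123) = -1968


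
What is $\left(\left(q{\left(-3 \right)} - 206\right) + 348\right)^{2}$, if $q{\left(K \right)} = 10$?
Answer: $23104$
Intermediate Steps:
$\left(\left(q{\left(-3 \right)} - 206\right) + 348\right)^{2} = \left(\left(10 - 206\right) + 348\right)^{2} = \left(-196 + 348\right)^{2} = 152^{2} = 23104$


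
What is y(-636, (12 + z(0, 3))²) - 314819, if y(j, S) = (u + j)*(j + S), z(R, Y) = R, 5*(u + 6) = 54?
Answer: -21343/5 ≈ -4268.6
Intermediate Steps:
u = 24/5 (u = -6 + (⅕)*54 = -6 + 54/5 = 24/5 ≈ 4.8000)
y(j, S) = (24/5 + j)*(S + j) (y(j, S) = (24/5 + j)*(j + S) = (24/5 + j)*(S + j))
y(-636, (12 + z(0, 3))²) - 314819 = ((-636)² + 24*(12 + 0)²/5 + (24/5)*(-636) + (12 + 0)²*(-636)) - 314819 = (404496 + (24/5)*12² - 15264/5 + 12²*(-636)) - 314819 = (404496 + (24/5)*144 - 15264/5 + 144*(-636)) - 314819 = (404496 + 3456/5 - 15264/5 - 91584) - 314819 = 1552752/5 - 314819 = -21343/5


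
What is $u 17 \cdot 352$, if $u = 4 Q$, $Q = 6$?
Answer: $143616$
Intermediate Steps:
$u = 24$ ($u = 4 \cdot 6 = 24$)
$u 17 \cdot 352 = 24 \cdot 17 \cdot 352 = 408 \cdot 352 = 143616$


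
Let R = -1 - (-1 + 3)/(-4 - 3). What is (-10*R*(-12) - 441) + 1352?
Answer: 5777/7 ≈ 825.29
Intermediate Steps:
R = -5/7 (R = -1 - 2/(-7) = -1 - 2*(-1)/7 = -1 - 1*(-2/7) = -1 + 2/7 = -5/7 ≈ -0.71429)
(-10*R*(-12) - 441) + 1352 = (-10*(-5/7)*(-12) - 441) + 1352 = ((50/7)*(-12) - 441) + 1352 = (-600/7 - 441) + 1352 = -3687/7 + 1352 = 5777/7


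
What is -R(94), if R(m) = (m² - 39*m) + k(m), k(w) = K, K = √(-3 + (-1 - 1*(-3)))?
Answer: -5170 - I ≈ -5170.0 - 1.0*I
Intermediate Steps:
K = I (K = √(-3 + (-1 + 3)) = √(-3 + 2) = √(-1) = I ≈ 1.0*I)
k(w) = I
R(m) = I + m² - 39*m (R(m) = (m² - 39*m) + I = I + m² - 39*m)
-R(94) = -(I + 94² - 39*94) = -(I + 8836 - 3666) = -(5170 + I) = -5170 - I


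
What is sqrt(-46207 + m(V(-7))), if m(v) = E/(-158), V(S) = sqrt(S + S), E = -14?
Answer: 9*I*sqrt(3560214)/79 ≈ 214.96*I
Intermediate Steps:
V(S) = sqrt(2)*sqrt(S) (V(S) = sqrt(2*S) = sqrt(2)*sqrt(S))
m(v) = 7/79 (m(v) = -14/(-158) = -14*(-1/158) = 7/79)
sqrt(-46207 + m(V(-7))) = sqrt(-46207 + 7/79) = sqrt(-3650346/79) = 9*I*sqrt(3560214)/79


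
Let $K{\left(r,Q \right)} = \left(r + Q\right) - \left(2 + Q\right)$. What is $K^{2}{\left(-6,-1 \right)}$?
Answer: $64$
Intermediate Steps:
$K{\left(r,Q \right)} = -2 + r$ ($K{\left(r,Q \right)} = \left(Q + r\right) - \left(2 + Q\right) = -2 + r$)
$K^{2}{\left(-6,-1 \right)} = \left(-2 - 6\right)^{2} = \left(-8\right)^{2} = 64$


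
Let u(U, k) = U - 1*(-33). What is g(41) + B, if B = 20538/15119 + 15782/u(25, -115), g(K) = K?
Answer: 137876122/438451 ≈ 314.46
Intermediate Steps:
u(U, k) = 33 + U (u(U, k) = U + 33 = 33 + U)
B = 119899631/438451 (B = 20538/15119 + 15782/(33 + 25) = 20538*(1/15119) + 15782/58 = 20538/15119 + 15782*(1/58) = 20538/15119 + 7891/29 = 119899631/438451 ≈ 273.46)
g(41) + B = 41 + 119899631/438451 = 137876122/438451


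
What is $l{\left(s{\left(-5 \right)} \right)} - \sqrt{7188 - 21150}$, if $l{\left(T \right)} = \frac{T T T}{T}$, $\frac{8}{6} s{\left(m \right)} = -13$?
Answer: $\frac{1521}{16} - i \sqrt{13962} \approx 95.063 - 118.16 i$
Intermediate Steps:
$s{\left(m \right)} = - \frac{39}{4}$ ($s{\left(m \right)} = \frac{3}{4} \left(-13\right) = - \frac{39}{4}$)
$l{\left(T \right)} = T^{2}$ ($l{\left(T \right)} = \frac{T^{2} T}{T} = \frac{T^{3}}{T} = T^{2}$)
$l{\left(s{\left(-5 \right)} \right)} - \sqrt{7188 - 21150} = \left(- \frac{39}{4}\right)^{2} - \sqrt{7188 - 21150} = \frac{1521}{16} - \sqrt{-13962} = \frac{1521}{16} - i \sqrt{13962}$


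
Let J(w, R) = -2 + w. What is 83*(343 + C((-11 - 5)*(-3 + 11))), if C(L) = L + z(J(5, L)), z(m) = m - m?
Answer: 17845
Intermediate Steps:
z(m) = 0
C(L) = L (C(L) = L + 0 = L)
83*(343 + C((-11 - 5)*(-3 + 11))) = 83*(343 + (-11 - 5)*(-3 + 11)) = 83*(343 - 16*8) = 83*(343 - 128) = 83*215 = 17845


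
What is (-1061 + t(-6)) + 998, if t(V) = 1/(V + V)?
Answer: -757/12 ≈ -63.083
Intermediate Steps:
t(V) = 1/(2*V)
(-1061 + t(-6)) + 998 = (-1061 + (1/2)/(-6)) + 998 = (-1061 + (1/2)*(-1/6)) + 998 = (-1061 - 1/12) + 998 = -12733/12 + 998 = -757/12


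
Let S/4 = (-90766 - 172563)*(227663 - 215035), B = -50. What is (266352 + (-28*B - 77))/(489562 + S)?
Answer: -89225/4433594962 ≈ -2.0125e-5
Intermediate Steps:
S = -13301274448 (S = 4*((-90766 - 172563)*(227663 - 215035)) = 4*(-263329*12628) = 4*(-3325318612) = -13301274448)
(266352 + (-28*B - 77))/(489562 + S) = (266352 + (-28*(-50) - 77))/(489562 - 13301274448) = (266352 + (1400 - 77))/(-13300784886) = (266352 + 1323)*(-1/13300784886) = 267675*(-1/13300784886) = -89225/4433594962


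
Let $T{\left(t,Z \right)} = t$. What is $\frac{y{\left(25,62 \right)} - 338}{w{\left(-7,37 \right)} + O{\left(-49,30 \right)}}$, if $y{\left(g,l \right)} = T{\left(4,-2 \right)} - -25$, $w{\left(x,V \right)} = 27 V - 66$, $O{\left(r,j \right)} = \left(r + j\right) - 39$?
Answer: $- \frac{309}{875} \approx -0.35314$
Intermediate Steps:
$O{\left(r,j \right)} = -39 + j + r$ ($O{\left(r,j \right)} = \left(j + r\right) - 39 = -39 + j + r$)
$w{\left(x,V \right)} = -66 + 27 V$
$y{\left(g,l \right)} = 29$ ($y{\left(g,l \right)} = 4 - -25 = 4 + 25 = 29$)
$\frac{y{\left(25,62 \right)} - 338}{w{\left(-7,37 \right)} + O{\left(-49,30 \right)}} = \frac{29 - 338}{\left(-66 + 27 \cdot 37\right) - 58} = - \frac{309}{\left(-66 + 999\right) - 58} = - \frac{309}{933 - 58} = - \frac{309}{875}$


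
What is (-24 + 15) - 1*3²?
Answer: -18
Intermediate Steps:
(-24 + 15) - 1*3² = -9 - 1*9 = -9 - 9 = -18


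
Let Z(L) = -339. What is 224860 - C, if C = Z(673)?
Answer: 225199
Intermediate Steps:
C = -339
224860 - C = 224860 - 1*(-339) = 224860 + 339 = 225199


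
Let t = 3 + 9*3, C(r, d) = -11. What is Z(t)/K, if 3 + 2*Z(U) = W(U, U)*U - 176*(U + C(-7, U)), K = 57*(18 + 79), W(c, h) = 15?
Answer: -2897/11058 ≈ -0.26198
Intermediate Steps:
K = 5529 (K = 57*97 = 5529)
t = 30 (t = 3 + 27 = 30)
Z(U) = 1933/2 - 161*U/2 (Z(U) = -3/2 + (15*U - 176*(U - 11))/2 = -3/2 + (15*U - 176*(-11 + U))/2 = -3/2 + (15*U + (1936 - 176*U))/2 = -3/2 + (1936 - 161*U)/2 = -3/2 + (968 - 161*U/2) = 1933/2 - 161*U/2)
Z(t)/K = (1933/2 - 161/2*30)/5529 = (1933/2 - 2415)*(1/5529) = -2897/2*1/5529 = -2897/11058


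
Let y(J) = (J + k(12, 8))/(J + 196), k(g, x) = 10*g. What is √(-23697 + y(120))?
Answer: I*√147888237/79 ≈ 153.94*I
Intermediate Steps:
y(J) = (120 + J)/(196 + J) (y(J) = (J + 10*12)/(J + 196) = (J + 120)/(196 + J) = (120 + J)/(196 + J))
√(-23697 + y(120)) = √(-23697 + (120 + 120)/(196 + 120)) = √(-23697 + 240/316) = √(-23697 + (1/316)*240) = √(-23697 + 60/79) = √(-1872003/79) = I*√147888237/79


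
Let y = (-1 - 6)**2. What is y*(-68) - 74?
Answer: -3406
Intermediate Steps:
y = 49 (y = (-7)**2 = 49)
y*(-68) - 74 = 49*(-68) - 74 = -3332 - 74 = -3406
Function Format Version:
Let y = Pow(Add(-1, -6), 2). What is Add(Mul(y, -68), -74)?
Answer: -3406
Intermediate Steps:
y = 49 (y = Pow(-7, 2) = 49)
Add(Mul(y, -68), -74) = Add(Mul(49, -68), -74) = Add(-3332, -74) = -3406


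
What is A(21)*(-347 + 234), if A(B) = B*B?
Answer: -49833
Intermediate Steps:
A(B) = B²
A(21)*(-347 + 234) = 21²*(-347 + 234) = 441*(-113) = -49833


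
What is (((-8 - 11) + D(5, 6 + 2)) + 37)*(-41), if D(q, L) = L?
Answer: -1066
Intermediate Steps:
(((-8 - 11) + D(5, 6 + 2)) + 37)*(-41) = (((-8 - 11) + (6 + 2)) + 37)*(-41) = ((-19 + 8) + 37)*(-41) = (-11 + 37)*(-41) = 26*(-41) = -1066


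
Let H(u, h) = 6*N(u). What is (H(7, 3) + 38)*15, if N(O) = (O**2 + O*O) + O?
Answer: 10020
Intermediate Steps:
N(O) = O + 2*O**2 (N(O) = (O**2 + O**2) + O = 2*O**2 + O = O + 2*O**2)
H(u, h) = 6*u*(1 + 2*u) (H(u, h) = 6*(u*(1 + 2*u)) = 6*u*(1 + 2*u))
(H(7, 3) + 38)*15 = (6*7*(1 + 2*7) + 38)*15 = (6*7*(1 + 14) + 38)*15 = (6*7*15 + 38)*15 = (630 + 38)*15 = 668*15 = 10020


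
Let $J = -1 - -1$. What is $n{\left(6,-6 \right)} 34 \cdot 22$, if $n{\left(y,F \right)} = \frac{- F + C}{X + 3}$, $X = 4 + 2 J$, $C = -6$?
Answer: $0$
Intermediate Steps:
$J = 0$ ($J = -1 + 1 = 0$)
$X = 4$ ($X = 4 + 2 \cdot 0 = 4 + 0 = 4$)
$n{\left(y,F \right)} = - \frac{6}{7} - \frac{F}{7}$ ($n{\left(y,F \right)} = \frac{- F - 6}{4 + 3} = \frac{-6 - F}{7} = \left(-6 - F\right) \frac{1}{7} = - \frac{6}{7} - \frac{F}{7}$)
$n{\left(6,-6 \right)} 34 \cdot 22 = \left(- \frac{6}{7} - - \frac{6}{7}\right) 34 \cdot 22 = \left(- \frac{6}{7} + \frac{6}{7}\right) 34 \cdot 22 = 0 \cdot 34 \cdot 22 = 0 \cdot 22 = 0$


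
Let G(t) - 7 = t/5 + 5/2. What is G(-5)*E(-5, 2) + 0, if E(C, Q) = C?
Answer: -85/2 ≈ -42.500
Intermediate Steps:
G(t) = 19/2 + t/5 (G(t) = 7 + (t/5 + 5/2) = 7 + (5/2 + t/5) = 19/2 + t/5)
G(-5)*E(-5, 2) + 0 = (19/2 + (⅕)*(-5))*(-5) + 0 = (19/2 - 1)*(-5) + 0 = (17/2)*(-5) + 0 = -85/2 + 0 = -85/2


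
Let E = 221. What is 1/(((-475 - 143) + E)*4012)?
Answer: -1/1592764 ≈ -6.2784e-7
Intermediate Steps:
1/(((-475 - 143) + E)*4012) = 1/(((-475 - 143) + 221)*4012) = 1/((-618 + 221)*4012) = 1/(-397*4012) = 1/(-1592764) = -1/1592764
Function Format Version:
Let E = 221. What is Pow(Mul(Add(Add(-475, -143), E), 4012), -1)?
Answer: Rational(-1, 1592764) ≈ -6.2784e-7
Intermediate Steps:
Pow(Mul(Add(Add(-475, -143), E), 4012), -1) = Pow(Mul(Add(Add(-475, -143), 221), 4012), -1) = Pow(Mul(Add(-618, 221), 4012), -1) = Pow(Mul(-397, 4012), -1) = Pow(-1592764, -1) = Rational(-1, 1592764)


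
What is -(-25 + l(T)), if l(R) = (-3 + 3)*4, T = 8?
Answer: 25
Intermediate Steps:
l(R) = 0 (l(R) = 0*4 = 0)
-(-25 + l(T)) = -(-25 + 0) = -1*(-25) = 25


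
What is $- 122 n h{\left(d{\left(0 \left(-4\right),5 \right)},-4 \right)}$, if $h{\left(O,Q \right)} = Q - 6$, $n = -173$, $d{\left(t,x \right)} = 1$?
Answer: $-211060$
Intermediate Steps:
$h{\left(O,Q \right)} = -6 + Q$
$- 122 n h{\left(d{\left(0 \left(-4\right),5 \right)},-4 \right)} = \left(-122\right) \left(-173\right) \left(-6 - 4\right) = 21106 \left(-10\right) = -211060$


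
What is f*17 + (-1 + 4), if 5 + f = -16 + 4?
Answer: -286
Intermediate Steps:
f = -17 (f = -5 + (-16 + 4) = -5 - 12 = -17)
f*17 + (-1 + 4) = -17*17 + (-1 + 4) = -289 + 3 = -286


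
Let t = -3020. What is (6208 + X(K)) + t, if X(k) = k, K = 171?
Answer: 3359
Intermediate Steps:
(6208 + X(K)) + t = (6208 + 171) - 3020 = 6379 - 3020 = 3359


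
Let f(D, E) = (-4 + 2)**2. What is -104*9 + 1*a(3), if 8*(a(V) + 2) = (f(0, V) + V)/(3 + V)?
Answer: -45017/48 ≈ -937.85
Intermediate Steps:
f(D, E) = 4 (f(D, E) = (-2)**2 = 4)
a(V) = -2 + (4 + V)/(8*(3 + V)) (a(V) = -2 + ((4 + V)/(3 + V))/8 = -2 + (4 + V)/(8*(3 + V)))
-104*9 + 1*a(3) = -104*9 + 1*((-44 - 15*3)/(8*(3 + 3))) = -936 + 1*((1/8)*(-44 - 45)/6) = -936 + 1*((1/8)*(1/6)*(-89)) = -936 + 1*(-89/48) = -936 - 89/48 = -45017/48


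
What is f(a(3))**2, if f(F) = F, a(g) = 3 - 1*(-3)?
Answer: 36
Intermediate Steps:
a(g) = 6 (a(g) = 3 + 3 = 6)
f(a(3))**2 = 6**2 = 36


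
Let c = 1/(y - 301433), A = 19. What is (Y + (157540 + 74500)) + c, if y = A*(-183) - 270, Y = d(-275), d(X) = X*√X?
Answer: 70813967199/305180 - 1375*I*√11 ≈ 2.3204e+5 - 4560.4*I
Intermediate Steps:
d(X) = X^(3/2)
Y = -1375*I*√11 (Y = (-275)^(3/2) = -1375*I*√11 ≈ -4560.4*I)
y = -3747 (y = 19*(-183) - 270 = -3477 - 270 = -3747)
c = -1/305180 (c = 1/(-3747 - 301433) = 1/(-305180) = -1/305180 ≈ -3.2768e-6)
(Y + (157540 + 74500)) + c = (-1375*I*√11 + (157540 + 74500)) - 1/305180 = (-1375*I*√11 + 232040) - 1/305180 = (232040 - 1375*I*√11) - 1/305180 = 70813967199/305180 - 1375*I*√11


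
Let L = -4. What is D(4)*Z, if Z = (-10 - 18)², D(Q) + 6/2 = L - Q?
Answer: -8624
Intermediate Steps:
D(Q) = -7 - Q (D(Q) = -3 + (-4 - Q) = -7 - Q)
Z = 784 (Z = (-28)² = 784)
D(4)*Z = (-7 - 1*4)*784 = (-7 - 4)*784 = -11*784 = -8624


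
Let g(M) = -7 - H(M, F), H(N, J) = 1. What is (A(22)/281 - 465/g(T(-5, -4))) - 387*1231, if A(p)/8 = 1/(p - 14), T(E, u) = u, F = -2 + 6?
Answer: -1070809783/2248 ≈ -4.7634e+5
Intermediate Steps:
F = 4
A(p) = 8/(-14 + p) (A(p) = 8/(p - 14) = 8/(-14 + p))
g(M) = -8 (g(M) = -7 - 1*1 = -7 - 1 = -8)
(A(22)/281 - 465/g(T(-5, -4))) - 387*1231 = ((8/(-14 + 22))/281 - 465/(-8)) - 387*1231 = ((8/8)*(1/281) - 465*(-⅛)) - 476397 = ((8*(⅛))*(1/281) + 465/8) - 476397 = (1*(1/281) + 465/8) - 476397 = (1/281 + 465/8) - 476397 = 130673/2248 - 476397 = -1070809783/2248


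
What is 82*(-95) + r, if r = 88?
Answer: -7702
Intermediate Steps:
82*(-95) + r = 82*(-95) + 88 = -7790 + 88 = -7702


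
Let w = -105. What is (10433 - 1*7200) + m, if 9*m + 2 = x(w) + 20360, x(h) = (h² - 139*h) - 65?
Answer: 75010/9 ≈ 8334.4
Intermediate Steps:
x(h) = -65 + h² - 139*h
m = 45913/9 (m = -2/9 + ((-65 + (-105)² - 139*(-105)) + 20360)/9 = -2/9 + ((-65 + 11025 + 14595) + 20360)/9 = -2/9 + (25555 + 20360)/9 = -2/9 + (⅑)*45915 = -2/9 + 15305/3 = 45913/9 ≈ 5101.4)
(10433 - 1*7200) + m = (10433 - 1*7200) + 45913/9 = (10433 - 7200) + 45913/9 = 3233 + 45913/9 = 75010/9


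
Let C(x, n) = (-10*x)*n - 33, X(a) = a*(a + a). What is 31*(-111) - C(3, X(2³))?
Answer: 432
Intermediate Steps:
X(a) = 2*a² (X(a) = a*(2*a) = 2*a²)
C(x, n) = -33 - 10*n*x (C(x, n) = -10*n*x - 33 = -33 - 10*n*x)
31*(-111) - C(3, X(2³)) = 31*(-111) - (-33 - 10*2*(2³)²*3) = -3441 - (-33 - 10*2*8²*3) = -3441 - (-33 - 10*2*64*3) = -3441 - (-33 - 10*128*3) = -3441 - (-33 - 3840) = -3441 - 1*(-3873) = -3441 + 3873 = 432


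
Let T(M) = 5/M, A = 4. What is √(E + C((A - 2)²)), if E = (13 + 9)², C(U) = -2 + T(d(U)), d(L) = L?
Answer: √1933/2 ≈ 21.983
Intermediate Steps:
C(U) = -2 + 5/U
E = 484 (E = 22² = 484)
√(E + C((A - 2)²)) = √(484 + (-2 + 5/((4 - 2)²))) = √(484 + (-2 + 5/(2²))) = √(484 + (-2 + 5/4)) = √(484 - ¾) = √(1933/4) = √1933/2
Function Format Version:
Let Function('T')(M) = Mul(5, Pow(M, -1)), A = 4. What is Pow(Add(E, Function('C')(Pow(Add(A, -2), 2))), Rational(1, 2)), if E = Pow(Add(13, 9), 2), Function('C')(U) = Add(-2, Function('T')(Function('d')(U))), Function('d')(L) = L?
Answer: Mul(Rational(1, 2), Pow(1933, Rational(1, 2))) ≈ 21.983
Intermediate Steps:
Function('C')(U) = Add(-2, Mul(5, Pow(U, -1)))
E = 484 (E = Pow(22, 2) = 484)
Pow(Add(E, Function('C')(Pow(Add(A, -2), 2))), Rational(1, 2)) = Pow(Add(484, Add(-2, Mul(5, Pow(Pow(Add(4, -2), 2), -1)))), Rational(1, 2)) = Pow(Add(484, Add(-2, Mul(5, Pow(Pow(2, 2), -1)))), Rational(1, 2)) = Pow(Add(484, Add(-2, Mul(5, Pow(4, -1)))), Rational(1, 2)) = Pow(Add(484, Add(-2, Mul(5, Rational(1, 4)))), Rational(1, 2)) = Pow(Add(484, Add(-2, Rational(5, 4))), Rational(1, 2)) = Pow(Add(484, Rational(-3, 4)), Rational(1, 2)) = Pow(Rational(1933, 4), Rational(1, 2)) = Mul(Rational(1, 2), Pow(1933, Rational(1, 2)))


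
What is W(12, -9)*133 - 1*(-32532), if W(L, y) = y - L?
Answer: 29739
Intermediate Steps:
W(12, -9)*133 - 1*(-32532) = (-9 - 1*12)*133 - 1*(-32532) = (-9 - 12)*133 + 32532 = -21*133 + 32532 = -2793 + 32532 = 29739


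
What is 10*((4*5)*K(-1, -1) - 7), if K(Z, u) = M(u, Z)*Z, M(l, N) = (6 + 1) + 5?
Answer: -2470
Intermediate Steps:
M(l, N) = 12 (M(l, N) = 7 + 5 = 12)
K(Z, u) = 12*Z
10*((4*5)*K(-1, -1) - 7) = 10*((4*5)*(12*(-1)) - 7) = 10*(20*(-12) - 7) = 10*(-240 - 7) = 10*(-247) = -2470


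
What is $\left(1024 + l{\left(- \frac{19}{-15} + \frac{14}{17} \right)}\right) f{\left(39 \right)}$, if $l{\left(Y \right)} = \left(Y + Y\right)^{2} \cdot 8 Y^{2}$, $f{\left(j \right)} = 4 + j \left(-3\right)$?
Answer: $- \frac{781094256994336}{4228250625} \approx -1.8473 \cdot 10^{5}$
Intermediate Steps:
$f{\left(j \right)} = 4 - 3 j$
$l{\left(Y \right)} = 32 Y^{4}$ ($l{\left(Y \right)} = \left(2 Y\right)^{2} \cdot 8 Y^{2} = 4 Y^{2} \cdot 8 Y^{2} = 32 Y^{2} Y^{2} = 32 Y^{4}$)
$\left(1024 + l{\left(- \frac{19}{-15} + \frac{14}{17} \right)}\right) f{\left(39 \right)} = \left(1024 + 32 \left(- \frac{19}{-15} + \frac{14}{17}\right)^{4}\right) \left(4 - 117\right) = \left(1024 + 32 \left(\left(-19\right) \left(- \frac{1}{15}\right) + 14 \cdot \frac{1}{17}\right)^{4}\right) \left(4 - 117\right) = \left(1024 + 32 \left(\frac{19}{15} + \frac{14}{17}\right)^{4}\right) \left(-113\right) = \left(1024 + 32 \left(\frac{533}{255}\right)^{4}\right) \left(-113\right) = \left(1024 + 32 \cdot \frac{80706559921}{4228250625}\right) \left(-113\right) = \left(1024 + \frac{2582609917472}{4228250625}\right) \left(-113\right) = \frac{6912338557472}{4228250625} \left(-113\right) = - \frac{781094256994336}{4228250625}$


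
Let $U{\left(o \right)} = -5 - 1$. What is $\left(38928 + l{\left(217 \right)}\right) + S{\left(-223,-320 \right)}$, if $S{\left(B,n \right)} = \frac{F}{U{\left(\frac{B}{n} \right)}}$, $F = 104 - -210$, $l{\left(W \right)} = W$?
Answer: $\frac{117278}{3} \approx 39093.0$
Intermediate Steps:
$U{\left(o \right)} = -6$ ($U{\left(o \right)} = -5 - 1 = -6$)
$F = 314$ ($F = 104 + 210 = 314$)
$S{\left(B,n \right)} = - \frac{157}{3}$ ($S{\left(B,n \right)} = \frac{314}{-6} = 314 \left(- \frac{1}{6}\right) = - \frac{157}{3}$)
$\left(38928 + l{\left(217 \right)}\right) + S{\left(-223,-320 \right)} = \left(38928 + 217\right) - \frac{157}{3} = 39145 - \frac{157}{3} = \frac{117278}{3}$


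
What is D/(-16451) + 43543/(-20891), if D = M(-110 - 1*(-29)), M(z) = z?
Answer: -714633722/343677841 ≈ -2.0794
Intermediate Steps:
D = -81 (D = -110 - 1*(-29) = -110 + 29 = -81)
D/(-16451) + 43543/(-20891) = -81/(-16451) + 43543/(-20891) = -81*(-1/16451) + 43543*(-1/20891) = 81/16451 - 43543/20891 = -714633722/343677841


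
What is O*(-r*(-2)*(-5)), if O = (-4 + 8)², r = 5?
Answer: -800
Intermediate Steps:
O = 16 (O = 4² = 16)
O*(-r*(-2)*(-5)) = 16*(-5*(-2)*(-5)) = 16*(-(-10)*(-5)) = 16*(-1*50) = 16*(-50) = -800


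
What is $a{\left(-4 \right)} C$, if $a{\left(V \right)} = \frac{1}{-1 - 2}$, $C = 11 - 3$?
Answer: $- \frac{8}{3} \approx -2.6667$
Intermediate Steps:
$C = 8$ ($C = 11 - 3 = 8$)
$a{\left(V \right)} = - \frac{1}{3}$ ($a{\left(V \right)} = \frac{1}{-3} = - \frac{1}{3}$)
$a{\left(-4 \right)} C = \left(- \frac{1}{3}\right) 8 = - \frac{8}{3}$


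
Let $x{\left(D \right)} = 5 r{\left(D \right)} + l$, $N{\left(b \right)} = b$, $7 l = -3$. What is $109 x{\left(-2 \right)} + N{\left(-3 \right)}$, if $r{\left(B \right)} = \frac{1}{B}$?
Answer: $- \frac{4511}{14} \approx -322.21$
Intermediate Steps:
$l = - \frac{3}{7}$ ($l = \frac{1}{7} \left(-3\right) = - \frac{3}{7} \approx -0.42857$)
$x{\left(D \right)} = - \frac{3}{7} + \frac{5}{D}$ ($x{\left(D \right)} = \frac{5}{D} - \frac{3}{7} = - \frac{3}{7} + \frac{5}{D}$)
$109 x{\left(-2 \right)} + N{\left(-3 \right)} = 109 \left(- \frac{3}{7} + \frac{5}{-2}\right) - 3 = 109 \left(- \frac{3}{7} + 5 \left(- \frac{1}{2}\right)\right) - 3 = 109 \left(- \frac{3}{7} - \frac{5}{2}\right) - 3 = 109 \left(- \frac{41}{14}\right) - 3 = - \frac{4469}{14} - 3 = - \frac{4511}{14}$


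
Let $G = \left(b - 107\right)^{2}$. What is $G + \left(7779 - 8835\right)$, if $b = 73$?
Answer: $100$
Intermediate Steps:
$G = 1156$ ($G = \left(73 - 107\right)^{2} = \left(-34\right)^{2} = 1156$)
$G + \left(7779 - 8835\right) = 1156 + \left(7779 - 8835\right) = 1156 - 1056 = 100$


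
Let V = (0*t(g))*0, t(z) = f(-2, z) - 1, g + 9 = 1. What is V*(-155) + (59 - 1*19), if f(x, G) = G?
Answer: 40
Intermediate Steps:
g = -8 (g = -9 + 1 = -8)
t(z) = -1 + z (t(z) = z - 1 = -1 + z)
V = 0 (V = (0*(-1 - 8))*0 = (0*(-9))*0 = 0*0 = 0)
V*(-155) + (59 - 1*19) = 0*(-155) + (59 - 1*19) = 0 + (59 - 19) = 0 + 40 = 40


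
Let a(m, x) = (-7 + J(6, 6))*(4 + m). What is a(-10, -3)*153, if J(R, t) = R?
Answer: 918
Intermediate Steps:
a(m, x) = -4 - m (a(m, x) = (-7 + 6)*(4 + m) = -(4 + m) = -4 - m)
a(-10, -3)*153 = (-4 - 1*(-10))*153 = (-4 + 10)*153 = 6*153 = 918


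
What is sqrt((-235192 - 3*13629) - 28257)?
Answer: 4*I*sqrt(19021) ≈ 551.67*I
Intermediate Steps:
sqrt((-235192 - 3*13629) - 28257) = sqrt((-235192 - 1*40887) - 28257) = sqrt((-235192 - 40887) - 28257) = sqrt(-276079 - 28257) = sqrt(-304336) = 4*I*sqrt(19021)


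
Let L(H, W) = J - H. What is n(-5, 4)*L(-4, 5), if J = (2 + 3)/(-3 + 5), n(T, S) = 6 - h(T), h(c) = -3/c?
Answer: 351/10 ≈ 35.100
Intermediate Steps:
n(T, S) = 6 + 3/T (n(T, S) = 6 - (-3)/T = 6 + 3/T)
J = 5/2 ≈ 2.5000
L(H, W) = 5/2 - H
n(-5, 4)*L(-4, 5) = (6 + 3/(-5))*(5/2 - 1*(-4)) = (6 + 3*(-1/5))*(5/2 + 4) = (6 - 3/5)*(13/2) = (27/5)*(13/2) = 351/10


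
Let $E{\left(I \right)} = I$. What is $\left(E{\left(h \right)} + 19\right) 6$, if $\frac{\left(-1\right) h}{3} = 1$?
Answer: $96$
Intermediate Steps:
$h = -3$ ($h = \left(-3\right) 1 = -3$)
$\left(E{\left(h \right)} + 19\right) 6 = \left(-3 + 19\right) 6 = 16 \cdot 6 = 96$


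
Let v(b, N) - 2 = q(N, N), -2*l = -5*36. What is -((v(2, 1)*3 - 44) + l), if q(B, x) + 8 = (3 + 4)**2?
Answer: -175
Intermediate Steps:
q(B, x) = 41 (q(B, x) = -8 + (3 + 4)**2 = -8 + 7**2 = -8 + 49 = 41)
l = 90 (l = -(-5)*36/2 = -1/2*(-180) = 90)
v(b, N) = 43 (v(b, N) = 2 + 41 = 43)
-((v(2, 1)*3 - 44) + l) = -((43*3 - 44) + 90) = -((129 - 44) + 90) = -(85 + 90) = -1*175 = -175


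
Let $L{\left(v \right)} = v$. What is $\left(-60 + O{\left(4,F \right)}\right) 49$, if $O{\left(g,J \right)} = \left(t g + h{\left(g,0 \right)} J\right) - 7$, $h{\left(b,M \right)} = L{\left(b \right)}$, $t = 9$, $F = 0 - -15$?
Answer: $1421$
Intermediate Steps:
$F = 15$ ($F = 0 + 15 = 15$)
$h{\left(b,M \right)} = b$
$O{\left(g,J \right)} = -7 + 9 g + J g$ ($O{\left(g,J \right)} = \left(9 g + g J\right) - 7 = \left(9 g + J g\right) - 7 = -7 + 9 g + J g$)
$\left(-60 + O{\left(4,F \right)}\right) 49 = \left(-60 + \left(-7 + 9 \cdot 4 + 15 \cdot 4\right)\right) 49 = \left(-60 + \left(-7 + 36 + 60\right)\right) 49 = \left(-60 + 89\right) 49 = 29 \cdot 49 = 1421$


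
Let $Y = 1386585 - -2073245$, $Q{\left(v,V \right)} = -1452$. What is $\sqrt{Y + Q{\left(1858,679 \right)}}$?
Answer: $\sqrt{3458378} \approx 1859.7$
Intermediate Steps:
$Y = 3459830$ ($Y = 1386585 + 2073245 = 3459830$)
$\sqrt{Y + Q{\left(1858,679 \right)}} = \sqrt{3459830 - 1452} = \sqrt{3458378}$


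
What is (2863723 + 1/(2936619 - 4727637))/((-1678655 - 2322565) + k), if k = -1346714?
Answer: -5128979440013/9578246056812 ≈ -0.53548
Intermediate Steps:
(2863723 + 1/(2936619 - 4727637))/((-1678655 - 2322565) + k) = (2863723 + 1/(2936619 - 4727637))/((-1678655 - 2322565) - 1346714) = (2863723 + 1/(-1791018))/(-4001220 - 1346714) = (2863723 - 1/1791018)/(-5347934) = (5128979440013/1791018)*(-1/5347934) = -5128979440013/9578246056812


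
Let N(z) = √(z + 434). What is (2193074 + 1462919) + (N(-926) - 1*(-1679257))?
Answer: 5335250 + 2*I*√123 ≈ 5.3352e+6 + 22.181*I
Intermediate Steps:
N(z) = √(434 + z)
(2193074 + 1462919) + (N(-926) - 1*(-1679257)) = (2193074 + 1462919) + (√(434 - 926) - 1*(-1679257)) = 3655993 + (√(-492) + 1679257) = 3655993 + (2*I*√123 + 1679257) = 3655993 + (1679257 + 2*I*√123) = 5335250 + 2*I*√123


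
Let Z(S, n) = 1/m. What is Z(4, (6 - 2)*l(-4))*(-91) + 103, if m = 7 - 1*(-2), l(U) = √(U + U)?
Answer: 836/9 ≈ 92.889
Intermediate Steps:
l(U) = √2*√U (l(U) = √(2*U) = √2*√U)
m = 9 (m = 7 + 2 = 9)
Z(S, n) = ⅑ (Z(S, n) = 1/9 = ⅑)
Z(4, (6 - 2)*l(-4))*(-91) + 103 = (⅑)*(-91) + 103 = -91/9 + 103 = 836/9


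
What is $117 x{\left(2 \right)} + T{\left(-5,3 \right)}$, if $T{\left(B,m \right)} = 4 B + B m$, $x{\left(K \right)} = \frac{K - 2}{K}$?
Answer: $-35$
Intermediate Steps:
$x{\left(K \right)} = \frac{-2 + K}{K}$ ($x{\left(K \right)} = \frac{K - 2}{K} = \frac{-2 + K}{K}$)
$117 x{\left(2 \right)} + T{\left(-5,3 \right)} = 117 \frac{-2 + 2}{2} - 5 \left(4 + 3\right) = 117 \cdot \frac{1}{2} \cdot 0 - 35 = 117 \cdot 0 - 35 = 0 - 35 = -35$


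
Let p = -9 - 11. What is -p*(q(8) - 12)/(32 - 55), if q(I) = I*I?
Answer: -1040/23 ≈ -45.217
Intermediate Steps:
q(I) = I²
p = -20
-p*(q(8) - 12)/(32 - 55) = -(-20)*(8² - 12)/(32 - 55) = -(-20)*(64 - 12)/(-23) = -(-20)*52*(-1/23) = -(-20)*(-52)/23 = -1*1040/23 = -1040/23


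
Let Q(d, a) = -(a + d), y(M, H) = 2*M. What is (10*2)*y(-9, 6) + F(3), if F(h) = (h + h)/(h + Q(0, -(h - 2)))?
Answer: -717/2 ≈ -358.50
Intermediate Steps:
Q(d, a) = -a - d
F(h) = 2*h/(-2 + 2*h) (F(h) = (h + h)/(h + (-(-1)*(h - 2) - 1*0)) = (2*h)/(h + (-(-1)*(-2 + h) + 0)) = (2*h)/(h + (-(2 - h) + 0)) = (2*h)/(h + ((-2 + h) + 0)) = (2*h)/(h + (-2 + h)) = (2*h)/(-2 + 2*h) = 2*h/(-2 + 2*h))
(10*2)*y(-9, 6) + F(3) = (10*2)*(2*(-9)) + 3/(-1 + 3) = 20*(-18) + 3/2 = -360 + 3*(½) = -360 + 3/2 = -717/2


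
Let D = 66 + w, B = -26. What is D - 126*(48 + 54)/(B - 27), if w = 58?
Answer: 19424/53 ≈ 366.49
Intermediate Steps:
D = 124 (D = 66 + 58 = 124)
D - 126*(48 + 54)/(B - 27) = 124 - 126*(48 + 54)/(-26 - 27) = 124 - 12852/(-53) = 124 - 12852*(-1)/53 = 124 - 126*(-102/53) = 124 + 12852/53 = 19424/53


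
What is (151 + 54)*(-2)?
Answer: -410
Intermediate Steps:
(151 + 54)*(-2) = 205*(-2) = -410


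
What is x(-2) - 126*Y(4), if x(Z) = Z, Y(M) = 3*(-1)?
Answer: 376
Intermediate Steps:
Y(M) = -3
x(-2) - 126*Y(4) = -2 - 126*(-3) = -2 + 378 = 376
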